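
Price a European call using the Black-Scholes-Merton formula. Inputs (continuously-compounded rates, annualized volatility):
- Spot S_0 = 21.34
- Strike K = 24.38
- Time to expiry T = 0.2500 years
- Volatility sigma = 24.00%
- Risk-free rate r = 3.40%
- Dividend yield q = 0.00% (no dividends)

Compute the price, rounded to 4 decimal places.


d1 = (ln(S/K) + (r - q + 0.5*sigma^2) * T) / (sigma * sqrt(T)) = -0.97899898
d2 = d1 - sigma * sqrt(T) = -1.09899898
exp(-rT) = 0.99153602; exp(-qT) = 1.00000000
C = S_0 * exp(-qT) * N(d1) - K * exp(-rT) * N(d2)
N(d1) = 0.16379024; N(d2) = 0.13588425
C = 21.3400 * 1.00000000 * 0.16379024 - 24.3800 * 0.99153602 * 0.13588425 = 0.2105

Answer: Price = 0.2105


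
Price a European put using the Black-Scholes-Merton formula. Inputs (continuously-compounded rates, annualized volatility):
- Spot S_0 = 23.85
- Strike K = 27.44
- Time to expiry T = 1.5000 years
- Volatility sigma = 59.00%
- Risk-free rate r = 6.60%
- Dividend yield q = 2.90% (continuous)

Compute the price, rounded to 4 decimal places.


Answer: Price = 7.7806

Derivation:
d1 = (ln(S/K) + (r - q + 0.5*sigma^2) * T) / (sigma * sqrt(T)) = 0.24405970
d2 = d1 - sigma * sqrt(T) = -0.47853977
exp(-rT) = 0.90574271; exp(-qT) = 0.95743255
P = K * exp(-rT) * N(-d2) - S_0 * exp(-qT) * N(-d1)
N(-d1) = 0.40359229; N(-d2) = 0.68386696
P = 27.4400 * 0.90574271 * 0.68386696 - 23.8500 * 0.95743255 * 0.40359229 = 7.7806


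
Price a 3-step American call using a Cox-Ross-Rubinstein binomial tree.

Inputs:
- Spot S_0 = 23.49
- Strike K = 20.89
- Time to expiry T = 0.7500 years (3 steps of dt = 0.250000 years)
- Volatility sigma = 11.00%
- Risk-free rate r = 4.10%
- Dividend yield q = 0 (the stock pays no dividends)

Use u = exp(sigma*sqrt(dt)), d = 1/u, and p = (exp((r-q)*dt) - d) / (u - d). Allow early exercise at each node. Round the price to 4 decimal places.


dt = T/N = 0.250000
u = exp(sigma*sqrt(dt)) = 1.056541; d = 1/u = 0.946485
p = (exp((r-q)*dt) - d) / (u - d) = 0.579867
Discount per step: exp(-r*dt) = 0.989802
Stock lattice S(k, i) with i counting down-moves:
  k=0: S(0,0) = 23.4900
  k=1: S(1,0) = 24.8181; S(1,1) = 22.2329
  k=2: S(2,0) = 26.2214; S(2,1) = 23.4900; S(2,2) = 21.0431
  k=3: S(3,0) = 27.7039; S(3,1) = 24.8181; S(3,2) = 22.2329; S(3,3) = 19.9170
Terminal payoffs V(N, i) = max(S_T - K, 0):
  V(3,0) = 6.813944; V(3,1) = 3.928139; V(3,2) = 1.342936; V(3,3) = 0.000000
Backward induction: V(k, i) = exp(-r*dt) * [p * V(k+1, i) + (1-p) * V(k+1, i+1)]; then take max(V_cont, immediate exercise) for American.
  V(2,0) = exp(-r*dt) * [p*6.813944 + (1-p)*3.928139] = 5.544401; exercise = 5.331372; V(2,0) = max -> 5.544401
  V(2,1) = exp(-r*dt) * [p*3.928139 + (1-p)*1.342936] = 2.813029; exercise = 2.600000; V(2,1) = max -> 2.813029
  V(2,2) = exp(-r*dt) * [p*1.342936 + (1-p)*0.000000] = 0.770784; exercise = 0.153144; V(2,2) = max -> 0.770784
  V(1,0) = exp(-r*dt) * [p*5.544401 + (1-p)*2.813029] = 4.352024; exercise = 3.928139; V(1,0) = max -> 4.352024
  V(1,1) = exp(-r*dt) * [p*2.813029 + (1-p)*0.770784] = 1.935078; exercise = 1.342936; V(1,1) = max -> 1.935078
  V(0,0) = exp(-r*dt) * [p*4.352024 + (1-p)*1.935078] = 3.302561; exercise = 2.600000; V(0,0) = max -> 3.302561

Answer: Price = V(0,0) = 3.3026


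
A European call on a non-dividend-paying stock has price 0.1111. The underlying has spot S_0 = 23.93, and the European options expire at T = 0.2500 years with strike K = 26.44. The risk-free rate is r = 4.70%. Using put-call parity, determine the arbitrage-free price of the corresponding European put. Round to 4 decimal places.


Answer: Put price = 2.3122

Derivation:
Put-call parity: C - P = S_0 * exp(-qT) - K * exp(-rT).
S_0 * exp(-qT) = 23.9300 * 1.00000000 = 23.93000000
K * exp(-rT) = 26.4400 * 0.98831876 = 26.13114806
P = C - S*exp(-qT) + K*exp(-rT)
P = 0.1111 - 23.93000000 + 26.13114806 = 2.3122


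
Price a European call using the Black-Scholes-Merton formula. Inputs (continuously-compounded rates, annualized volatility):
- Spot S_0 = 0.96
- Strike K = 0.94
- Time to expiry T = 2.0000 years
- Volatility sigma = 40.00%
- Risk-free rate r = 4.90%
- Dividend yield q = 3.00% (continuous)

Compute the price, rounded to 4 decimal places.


d1 = (ln(S/K) + (r - q + 0.5*sigma^2) * T) / (sigma * sqrt(T)) = 0.38723538
d2 = d1 - sigma * sqrt(T) = -0.17845005
exp(-rT) = 0.90664890; exp(-qT) = 0.94176453
C = S_0 * exp(-qT) * N(d1) - K * exp(-rT) * N(d2)
N(d1) = 0.65070902; N(d2) = 0.42918477
C = 0.9600 * 0.94176453 * 0.65070902 - 0.9400 * 0.90664890 * 0.42918477 = 0.2225

Answer: Price = 0.2225


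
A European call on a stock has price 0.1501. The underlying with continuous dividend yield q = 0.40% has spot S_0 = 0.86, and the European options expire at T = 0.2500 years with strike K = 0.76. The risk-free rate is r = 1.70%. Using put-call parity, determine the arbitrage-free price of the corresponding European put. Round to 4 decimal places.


Put-call parity: C - P = S_0 * exp(-qT) - K * exp(-rT).
S_0 * exp(-qT) = 0.8600 * 0.99900050 = 0.85914043
K * exp(-rT) = 0.7600 * 0.99575902 = 0.75677685
P = C - S*exp(-qT) + K*exp(-rT)
P = 0.1501 - 0.85914043 + 0.75677685 = 0.0477

Answer: Put price = 0.0477


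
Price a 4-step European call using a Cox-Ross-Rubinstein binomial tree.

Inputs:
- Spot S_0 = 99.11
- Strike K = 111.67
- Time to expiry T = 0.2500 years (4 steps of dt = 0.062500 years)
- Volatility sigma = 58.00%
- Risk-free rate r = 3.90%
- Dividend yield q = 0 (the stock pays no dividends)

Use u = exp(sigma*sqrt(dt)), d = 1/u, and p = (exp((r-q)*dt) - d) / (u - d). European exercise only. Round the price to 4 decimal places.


Answer: Price = V(0,0) = 7.7921

Derivation:
dt = T/N = 0.062500
u = exp(sigma*sqrt(dt)) = 1.156040; d = 1/u = 0.865022
p = (exp((r-q)*dt) - d) / (u - d) = 0.472199
Discount per step: exp(-r*dt) = 0.997565
Stock lattice S(k, i) with i counting down-moves:
  k=0: S(0,0) = 99.1100
  k=1: S(1,0) = 114.5751; S(1,1) = 85.7324
  k=2: S(2,0) = 132.4533; S(2,1) = 99.1100; S(2,2) = 74.1604
  k=3: S(3,0) = 153.1213; S(3,1) = 114.5751; S(3,2) = 85.7324; S(3,3) = 64.1504
  k=4: S(4,0) = 177.0143; S(4,1) = 132.4533; S(4,2) = 99.1100; S(4,3) = 74.1604; S(4,4) = 55.4915
Terminal payoffs V(N, i) = max(S_T - K, 0):
  V(4,0) = 65.344269; V(4,1) = 20.783328; V(4,2) = 0.000000; V(4,3) = 0.000000; V(4,4) = 0.000000
Backward induction: V(k, i) = exp(-r*dt) * [p * V(k+1, i) + (1-p) * V(k+1, i+1)].
  V(3,0) = exp(-r*dt) * [p*65.344269 + (1-p)*20.783328] = 41.723153
  V(3,1) = exp(-r*dt) * [p*20.783328 + (1-p)*0.000000] = 9.789983
  V(3,2) = exp(-r*dt) * [p*0.000000 + (1-p)*0.000000] = 0.000000
  V(3,3) = exp(-r*dt) * [p*0.000000 + (1-p)*0.000000] = 0.000000
  V(2,0) = exp(-r*dt) * [p*41.723153 + (1-p)*9.789983] = 24.808262
  V(2,1) = exp(-r*dt) * [p*9.789983 + (1-p)*0.000000] = 4.611569
  V(2,2) = exp(-r*dt) * [p*0.000000 + (1-p)*0.000000] = 0.000000
  V(1,0) = exp(-r*dt) * [p*24.808262 + (1-p)*4.611569] = 14.113991
  V(1,1) = exp(-r*dt) * [p*4.611569 + (1-p)*0.000000] = 2.172279
  V(0,0) = exp(-r*dt) * [p*14.113991 + (1-p)*2.172279] = 7.792131


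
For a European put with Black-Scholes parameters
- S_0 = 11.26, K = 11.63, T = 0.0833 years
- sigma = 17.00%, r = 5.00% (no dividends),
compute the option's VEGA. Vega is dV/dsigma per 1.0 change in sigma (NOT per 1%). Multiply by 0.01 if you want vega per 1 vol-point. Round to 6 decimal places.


d1 = -0.5495298579; d2 = -0.5985948149
phi(d1) = 0.3430325064; exp(-qT) = 1.0000000000; exp(-rT) = 0.9958436616
Vega = S * exp(-qT) * phi(d1) * sqrt(T) = 11.2600 * 1.0000000000 * 0.3430325064 * 0.2886173938 = 1.114798

Answer: Vega = 1.114798


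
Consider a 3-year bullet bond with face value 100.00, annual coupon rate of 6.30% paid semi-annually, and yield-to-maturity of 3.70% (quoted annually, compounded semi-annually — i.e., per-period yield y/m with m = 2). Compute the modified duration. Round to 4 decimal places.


Answer: Modified duration = 2.7384

Derivation:
Coupon per period c = face * coupon_rate / m = 3.150000
Periods per year m = 2; per-period yield y/m = 0.018500
Number of cashflows N = 6
Cashflows (t years, CF_t, discount factor 1/(1+y/m)^(m*t), PV):
  t = 0.5000: CF_t = 3.150000, DF = 0.981836, PV = 3.092784
  t = 1.0000: CF_t = 3.150000, DF = 0.964002, PV = 3.036606
  t = 1.5000: CF_t = 3.150000, DF = 0.946492, PV = 2.981449
  t = 2.0000: CF_t = 3.150000, DF = 0.929300, PV = 2.927295
  t = 2.5000: CF_t = 3.150000, DF = 0.912420, PV = 2.874123
  t = 3.0000: CF_t = 103.150000, DF = 0.895847, PV = 92.406609
Price P = sum_t PV_t = 107.318866
First compute Macaulay numerator sum_t t * PV_t:
  t * PV_t at t = 0.5000: 1.546392
  t * PV_t at t = 1.0000: 3.036606
  t * PV_t at t = 1.5000: 4.472174
  t * PV_t at t = 2.0000: 5.854589
  t * PV_t at t = 2.5000: 7.185308
  t * PV_t at t = 3.0000: 277.219826
Macaulay duration D = 299.314896 / 107.318866 = 2.789024
Modified duration = D / (1 + y/m) = 2.789024 / (1 + 0.018500) = 2.738364


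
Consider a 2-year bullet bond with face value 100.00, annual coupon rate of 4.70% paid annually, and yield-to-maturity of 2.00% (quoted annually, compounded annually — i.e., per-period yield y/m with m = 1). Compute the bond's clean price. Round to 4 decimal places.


Coupon per period c = face * coupon_rate / m = 4.700000
Periods per year m = 1; per-period yield y/m = 0.020000
Number of cashflows N = 2
Cashflows (t years, CF_t, discount factor 1/(1+y/m)^(m*t), PV):
  t = 1.0000: CF_t = 4.700000, DF = 0.980392, PV = 4.607843
  t = 2.0000: CF_t = 104.700000, DF = 0.961169, PV = 100.634371
Price P = sum_t PV_t = 105.242215

Answer: Price = 105.2422


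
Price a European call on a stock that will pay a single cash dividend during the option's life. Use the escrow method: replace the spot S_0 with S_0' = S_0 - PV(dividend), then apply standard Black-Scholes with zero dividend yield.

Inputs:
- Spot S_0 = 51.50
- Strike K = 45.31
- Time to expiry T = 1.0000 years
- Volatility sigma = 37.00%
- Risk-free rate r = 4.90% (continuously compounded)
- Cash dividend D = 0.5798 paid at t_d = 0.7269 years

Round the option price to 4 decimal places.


Answer: Price = 11.4778

Derivation:
PV(D) = D * exp(-r * t_d) = 0.5798 * 0.96500876 = 0.55951208
S_0' = S_0 - PV(D) = 51.5000 - 0.55951208 = 50.94048792
d1 = (ln(S_0'/K) + (r + sigma^2/2)*T) / (sigma*sqrt(T)) = 0.63400078
d2 = d1 - sigma*sqrt(T) = 0.26400078
exp(-rT) = 0.95218113
N(d1) = 0.73695984; N(d2) = 0.60411034
C = S_0' * N(d1) - K * exp(-rT) * N(d2) = 50.94048792 * 0.73695984 - 45.3100 * 0.95218113 * 0.60411034 = 11.4778


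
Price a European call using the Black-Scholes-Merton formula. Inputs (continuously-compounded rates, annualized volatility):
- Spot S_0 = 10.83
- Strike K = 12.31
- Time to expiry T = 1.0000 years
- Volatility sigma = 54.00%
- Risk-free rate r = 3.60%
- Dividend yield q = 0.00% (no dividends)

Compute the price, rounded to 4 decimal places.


d1 = (ln(S/K) + (r - q + 0.5*sigma^2) * T) / (sigma * sqrt(T)) = 0.09945948
d2 = d1 - sigma * sqrt(T) = -0.44054052
exp(-rT) = 0.96464029; exp(-qT) = 1.00000000
C = S_0 * exp(-qT) * N(d1) - K * exp(-rT) * N(d2)
N(d1) = 0.53961327; N(d2) = 0.32977284
C = 10.8300 * 1.00000000 * 0.53961327 - 12.3100 * 0.96464029 * 0.32977284 = 1.9281

Answer: Price = 1.9281


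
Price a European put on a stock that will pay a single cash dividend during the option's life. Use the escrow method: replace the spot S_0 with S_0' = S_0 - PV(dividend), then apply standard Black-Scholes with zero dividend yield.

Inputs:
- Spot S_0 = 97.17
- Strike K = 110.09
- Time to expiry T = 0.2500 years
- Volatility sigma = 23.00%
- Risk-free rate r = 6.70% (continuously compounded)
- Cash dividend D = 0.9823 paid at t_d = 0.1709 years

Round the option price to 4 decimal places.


Answer: Price = 12.9896

Derivation:
PV(D) = D * exp(-r * t_d) = 0.9823 * 0.98861501 = 0.97111652
S_0' = S_0 - PV(D) = 97.1700 - 0.97111652 = 96.19888348
d1 = (ln(S_0'/K) + (r + sigma^2/2)*T) / (sigma*sqrt(T)) = -0.96972141
d2 = d1 - sigma*sqrt(T) = -1.08472141
exp(-rT) = 0.98338950
N(-d1) = 0.83390731; N(-d2) = 0.86097747
P = K * exp(-rT) * N(-d2) - S_0' * N(-d1) = 110.0900 * 0.98338950 * 0.86097747 - 96.19888348 * 0.83390731 = 12.9896


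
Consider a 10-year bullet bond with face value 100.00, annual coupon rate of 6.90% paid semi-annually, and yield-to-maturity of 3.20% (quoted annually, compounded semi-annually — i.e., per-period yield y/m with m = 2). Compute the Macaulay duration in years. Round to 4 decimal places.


Answer: Macaulay duration = 7.7631 years

Derivation:
Coupon per period c = face * coupon_rate / m = 3.450000
Periods per year m = 2; per-period yield y/m = 0.016000
Number of cashflows N = 20
Cashflows (t years, CF_t, discount factor 1/(1+y/m)^(m*t), PV):
  t = 0.5000: CF_t = 3.450000, DF = 0.984252, PV = 3.395669
  t = 1.0000: CF_t = 3.450000, DF = 0.968752, PV = 3.342194
  t = 1.5000: CF_t = 3.450000, DF = 0.953496, PV = 3.289561
  t = 2.0000: CF_t = 3.450000, DF = 0.938480, PV = 3.237757
  t = 2.5000: CF_t = 3.450000, DF = 0.923701, PV = 3.186769
  t = 3.0000: CF_t = 3.450000, DF = 0.909155, PV = 3.136583
  t = 3.5000: CF_t = 3.450000, DF = 0.894837, PV = 3.087188
  t = 4.0000: CF_t = 3.450000, DF = 0.880745, PV = 3.038571
  t = 4.5000: CF_t = 3.450000, DF = 0.866875, PV = 2.990720
  t = 5.0000: CF_t = 3.450000, DF = 0.853224, PV = 2.943622
  t = 5.5000: CF_t = 3.450000, DF = 0.839787, PV = 2.897266
  t = 6.0000: CF_t = 3.450000, DF = 0.826562, PV = 2.851639
  t = 6.5000: CF_t = 3.450000, DF = 0.813545, PV = 2.806732
  t = 7.0000: CF_t = 3.450000, DF = 0.800734, PV = 2.762531
  t = 7.5000: CF_t = 3.450000, DF = 0.788124, PV = 2.719027
  t = 8.0000: CF_t = 3.450000, DF = 0.775712, PV = 2.676207
  t = 8.5000: CF_t = 3.450000, DF = 0.763496, PV = 2.634062
  t = 9.0000: CF_t = 3.450000, DF = 0.751473, PV = 2.592581
  t = 9.5000: CF_t = 3.450000, DF = 0.739639, PV = 2.551753
  t = 10.0000: CF_t = 103.450000, DF = 0.727991, PV = 75.310640
Price P = sum_t PV_t = 131.451073
Macaulay numerator sum_t t * PV_t:
  t * PV_t at t = 0.5000: 1.697835
  t * PV_t at t = 1.0000: 3.342194
  t * PV_t at t = 1.5000: 4.934342
  t * PV_t at t = 2.0000: 6.475514
  t * PV_t at t = 2.5000: 7.966922
  t * PV_t at t = 3.0000: 9.409750
  t * PV_t at t = 3.5000: 10.805160
  t * PV_t at t = 4.0000: 12.154285
  t * PV_t at t = 4.5000: 13.458239
  t * PV_t at t = 5.0000: 14.718109
  t * PV_t at t = 5.5000: 15.934961
  t * PV_t at t = 6.0000: 17.109836
  t * PV_t at t = 6.5000: 18.243756
  t * PV_t at t = 7.0000: 19.337718
  t * PV_t at t = 7.5000: 20.392700
  t * PV_t at t = 8.0000: 21.409659
  t * PV_t at t = 8.5000: 22.389530
  t * PV_t at t = 9.0000: 23.333230
  t * PV_t at t = 9.5000: 24.241654
  t * PV_t at t = 10.0000: 753.106396
Macaulay duration D = (sum_t t * PV_t) / P = 1020.461791 / 131.451073 = 7.763054


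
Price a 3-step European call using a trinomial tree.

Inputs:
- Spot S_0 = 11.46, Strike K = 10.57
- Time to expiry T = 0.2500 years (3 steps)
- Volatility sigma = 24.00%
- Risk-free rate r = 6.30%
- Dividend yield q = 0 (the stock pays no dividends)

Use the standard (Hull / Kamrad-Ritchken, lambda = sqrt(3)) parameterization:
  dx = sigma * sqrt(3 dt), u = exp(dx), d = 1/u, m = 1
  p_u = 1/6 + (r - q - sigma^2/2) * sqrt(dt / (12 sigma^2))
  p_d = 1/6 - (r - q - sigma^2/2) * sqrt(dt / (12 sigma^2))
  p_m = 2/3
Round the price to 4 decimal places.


Answer: Price = V(0,0) = 1.2254

Derivation:
dt = T/N = 0.083333; dx = sigma*sqrt(3*dt) = 0.120000
u = exp(dx) = 1.127497; d = 1/u = 0.886920
p_u = 0.178542, p_m = 0.666667, p_d = 0.154792
Discount per step: exp(-r*dt) = 0.994764
Stock lattice S(k, j) with j the centered position index:
  k=0: S(0,+0) = 11.4600
  k=1: S(1,-1) = 10.1641; S(1,+0) = 11.4600; S(1,+1) = 12.9211
  k=2: S(2,-2) = 9.0148; S(2,-1) = 10.1641; S(2,+0) = 11.4600; S(2,+1) = 12.9211; S(2,+2) = 14.5685
  k=3: S(3,-3) = 7.9954; S(3,-2) = 9.0148; S(3,-1) = 10.1641; S(3,+0) = 11.4600; S(3,+1) = 12.9211; S(3,+2) = 14.5685; S(3,+3) = 16.4260
Terminal payoffs V(N, j) = max(S_T - K, 0):
  V(3,-3) = 0.000000; V(3,-2) = 0.000000; V(3,-1) = 0.000000; V(3,+0) = 0.890000; V(3,+1) = 2.351114; V(3,+2) = 3.998515; V(3,+3) = 5.855955
Backward induction: V(k, j) = exp(-r*dt) * [p_u * V(k+1, j+1) + p_m * V(k+1, j) + p_d * V(k+1, j-1)]
  V(2,-2) = exp(-r*dt) * [p_u*0.000000 + p_m*0.000000 + p_d*0.000000] = 0.000000
  V(2,-1) = exp(-r*dt) * [p_u*0.890000 + p_m*0.000000 + p_d*0.000000] = 0.158070
  V(2,+0) = exp(-r*dt) * [p_u*2.351114 + p_m*0.890000 + p_d*0.000000] = 1.007800
  V(2,+1) = exp(-r*dt) * [p_u*3.998515 + p_m*2.351114 + p_d*0.890000] = 2.406409
  V(2,+2) = exp(-r*dt) * [p_u*5.855955 + p_m*3.998515 + p_d*2.351114] = 4.053803
  V(1,-1) = exp(-r*dt) * [p_u*1.007800 + p_m*0.158070 + p_d*0.000000] = 0.283820
  V(1,+0) = exp(-r*dt) * [p_u*2.406409 + p_m*1.007800 + p_d*0.158070] = 1.120083
  V(1,+1) = exp(-r*dt) * [p_u*4.053803 + p_m*2.406409 + p_d*1.007800] = 2.471037
  V(0,+0) = exp(-r*dt) * [p_u*2.471037 + p_m*1.120083 + p_d*0.283820] = 1.225388


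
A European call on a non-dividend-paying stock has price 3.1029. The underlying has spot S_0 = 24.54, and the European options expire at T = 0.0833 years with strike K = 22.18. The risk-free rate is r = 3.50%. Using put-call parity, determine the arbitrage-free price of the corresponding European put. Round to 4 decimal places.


Put-call parity: C - P = S_0 * exp(-qT) - K * exp(-rT).
S_0 * exp(-qT) = 24.5400 * 1.00000000 = 24.54000000
K * exp(-rT) = 22.1800 * 0.99708875 = 22.11542839
P = C - S*exp(-qT) + K*exp(-rT)
P = 3.1029 - 24.54000000 + 22.11542839 = 0.6783

Answer: Put price = 0.6783


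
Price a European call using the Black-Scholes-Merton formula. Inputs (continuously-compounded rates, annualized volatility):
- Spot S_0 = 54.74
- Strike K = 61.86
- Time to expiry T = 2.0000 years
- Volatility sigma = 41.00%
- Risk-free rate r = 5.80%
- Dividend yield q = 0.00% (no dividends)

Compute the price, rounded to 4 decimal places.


d1 = (ln(S/K) + (r - q + 0.5*sigma^2) * T) / (sigma * sqrt(T)) = 0.27908459
d2 = d1 - sigma * sqrt(T) = -0.30074297
exp(-rT) = 0.89047522; exp(-qT) = 1.00000000
C = S_0 * exp(-qT) * N(d1) - K * exp(-rT) * N(d2)
N(d1) = 0.60991005; N(d2) = 0.38180525
C = 54.7400 * 1.00000000 * 0.60991005 - 61.8600 * 0.89047522 * 0.38180525 = 12.3548

Answer: Price = 12.3548


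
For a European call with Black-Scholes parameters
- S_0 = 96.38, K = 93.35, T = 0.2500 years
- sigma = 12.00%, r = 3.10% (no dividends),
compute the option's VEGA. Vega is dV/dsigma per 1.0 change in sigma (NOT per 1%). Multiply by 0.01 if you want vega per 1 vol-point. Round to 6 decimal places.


Answer: Vega = 15.136274

Derivation:
d1 = 0.6915473537; d2 = 0.6315473537
phi(d1) = 0.3140957496; exp(-qT) = 1.0000000000; exp(-rT) = 0.9922799538
Vega = S * exp(-qT) * phi(d1) * sqrt(T) = 96.3800 * 1.0000000000 * 0.3140957496 * 0.5000000000 = 15.136274


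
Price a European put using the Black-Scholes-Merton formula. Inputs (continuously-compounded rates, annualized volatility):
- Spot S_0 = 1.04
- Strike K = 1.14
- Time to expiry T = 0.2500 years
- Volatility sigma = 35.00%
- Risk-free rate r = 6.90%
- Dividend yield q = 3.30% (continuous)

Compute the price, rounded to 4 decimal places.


d1 = (ln(S/K) + (r - q + 0.5*sigma^2) * T) / (sigma * sqrt(T)) = -0.38568600
d2 = d1 - sigma * sqrt(T) = -0.56068600
exp(-rT) = 0.98289793; exp(-qT) = 0.99178394
P = K * exp(-rT) * N(-d2) - S_0 * exp(-qT) * N(-d1)
N(-d1) = 0.65013538; N(-d2) = 0.71249419
P = 1.1400 * 0.98289793 * 0.71249419 - 1.0400 * 0.99178394 * 0.65013538 = 0.1278

Answer: Price = 0.1278


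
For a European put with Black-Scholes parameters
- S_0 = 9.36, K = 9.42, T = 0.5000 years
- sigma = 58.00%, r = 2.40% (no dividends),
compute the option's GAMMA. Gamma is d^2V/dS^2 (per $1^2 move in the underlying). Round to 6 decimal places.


d1 = 0.2187403176; d2 = -0.1913816155
phi(d1) = 0.3895113803; exp(-qT) = 1.0000000000; exp(-rT) = 0.9880717129
Gamma = exp(-qT) * phi(d1) / (S * sigma * sqrt(T)) = 1.0000000000 * 0.3895113803 / (9.3600 * 0.5800 * 0.7071067812) = 0.101469

Answer: Gamma = 0.101469


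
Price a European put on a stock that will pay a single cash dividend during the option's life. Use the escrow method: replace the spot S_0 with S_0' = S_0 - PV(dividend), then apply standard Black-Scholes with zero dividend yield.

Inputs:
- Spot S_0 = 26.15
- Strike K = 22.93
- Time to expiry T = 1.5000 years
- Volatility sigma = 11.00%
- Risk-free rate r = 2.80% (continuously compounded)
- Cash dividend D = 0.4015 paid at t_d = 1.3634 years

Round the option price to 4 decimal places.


Answer: Price = 0.1884

Derivation:
PV(D) = D * exp(-r * t_d) = 0.4015 * 0.96254429 = 0.38646153
S_0' = S_0 - PV(D) = 26.1500 - 0.38646153 = 25.76353847
d1 = (ln(S_0'/K) + (r + sigma^2/2)*T) / (sigma*sqrt(T)) = 1.24396340
d2 = d1 - sigma*sqrt(T) = 1.10924147
exp(-rT) = 0.95886978
N(-d1) = 0.10675652; N(-d2) = 0.13366301
P = K * exp(-rT) * N(-d2) - S_0' * N(-d1) = 22.9300 * 0.95886978 * 0.13366301 - 25.76353847 * 0.10675652 = 0.1884


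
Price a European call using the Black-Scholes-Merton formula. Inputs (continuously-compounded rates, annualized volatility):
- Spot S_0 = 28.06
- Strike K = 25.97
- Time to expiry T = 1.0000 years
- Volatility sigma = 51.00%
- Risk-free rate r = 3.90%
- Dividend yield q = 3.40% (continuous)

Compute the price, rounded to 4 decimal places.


d1 = (ln(S/K) + (r - q + 0.5*sigma^2) * T) / (sigma * sqrt(T)) = 0.41657461
d2 = d1 - sigma * sqrt(T) = -0.09342539
exp(-rT) = 0.96175071; exp(-qT) = 0.96657150
C = S_0 * exp(-qT) * N(d1) - K * exp(-rT) * N(d2)
N(d1) = 0.66150521; N(d2) = 0.46278281
C = 28.0600 * 0.96657150 * 0.66150521 - 25.9700 * 0.96175071 * 0.46278281 = 6.3826

Answer: Price = 6.3826


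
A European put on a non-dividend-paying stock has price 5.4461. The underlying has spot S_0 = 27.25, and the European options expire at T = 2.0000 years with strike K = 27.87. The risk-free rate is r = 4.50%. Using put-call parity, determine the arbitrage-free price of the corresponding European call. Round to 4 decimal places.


Answer: Call price = 7.2248

Derivation:
Put-call parity: C - P = S_0 * exp(-qT) - K * exp(-rT).
S_0 * exp(-qT) = 27.2500 * 1.00000000 = 27.25000000
K * exp(-rT) = 27.8700 * 0.91393119 = 25.47126213
C = P + S*exp(-qT) - K*exp(-rT)
C = 5.4461 + 27.25000000 - 25.47126213 = 7.2248


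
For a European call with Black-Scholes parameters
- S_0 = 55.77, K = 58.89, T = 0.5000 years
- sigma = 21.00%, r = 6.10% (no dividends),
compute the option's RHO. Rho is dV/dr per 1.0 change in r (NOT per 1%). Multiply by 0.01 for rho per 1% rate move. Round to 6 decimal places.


d1 = -0.0869418533; d2 = -0.2354342774
phi(d1) = 0.3974373465; exp(-qT) = 1.0000000000; exp(-rT) = 0.9699604321
N(d2) = 0.4069358421
Rho = K*T*exp(-rT)*N(d2) = 58.8900 * 0.5000 * 0.9699604321 * 0.4069358421 = 11.622285

Answer: Rho = 11.622285


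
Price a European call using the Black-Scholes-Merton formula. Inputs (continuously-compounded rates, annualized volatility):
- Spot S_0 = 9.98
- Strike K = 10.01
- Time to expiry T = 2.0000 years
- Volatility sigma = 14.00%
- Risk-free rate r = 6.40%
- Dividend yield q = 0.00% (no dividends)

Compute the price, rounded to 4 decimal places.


d1 = (ln(S/K) + (r - q + 0.5*sigma^2) * T) / (sigma * sqrt(T)) = 0.73033270
d2 = d1 - sigma * sqrt(T) = 0.53234280
exp(-rT) = 0.87985338; exp(-qT) = 1.00000000
C = S_0 * exp(-qT) * N(d1) - K * exp(-rT) * N(d2)
N(d1) = 0.76740658; N(d2) = 0.70275570
C = 9.9800 * 1.00000000 * 0.76740658 - 10.0100 * 0.87985338 * 0.70275570 = 1.4693

Answer: Price = 1.4693


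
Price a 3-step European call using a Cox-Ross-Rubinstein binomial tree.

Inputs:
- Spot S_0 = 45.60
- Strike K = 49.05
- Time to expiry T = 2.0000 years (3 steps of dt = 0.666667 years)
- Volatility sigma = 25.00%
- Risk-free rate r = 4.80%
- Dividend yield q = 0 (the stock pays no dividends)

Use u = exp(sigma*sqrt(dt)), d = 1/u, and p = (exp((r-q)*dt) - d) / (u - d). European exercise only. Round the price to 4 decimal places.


Answer: Price = V(0,0) = 7.1636

Derivation:
dt = T/N = 0.666667
u = exp(sigma*sqrt(dt)) = 1.226450; d = 1/u = 0.815361
p = (exp((r-q)*dt) - d) / (u - d) = 0.528246
Discount per step: exp(-r*dt) = 0.968507
Stock lattice S(k, i) with i counting down-moves:
  k=0: S(0,0) = 45.6000
  k=1: S(1,0) = 55.9261; S(1,1) = 37.1805
  k=2: S(2,0) = 68.5906; S(2,1) = 45.6000; S(2,2) = 30.3155
  k=3: S(3,0) = 84.1230; S(3,1) = 55.9261; S(3,2) = 37.1805; S(3,3) = 24.7181
Terminal payoffs V(N, i) = max(S_T - K, 0):
  V(3,0) = 35.073012; V(3,1) = 6.876138; V(3,2) = 0.000000; V(3,3) = 0.000000
Backward induction: V(k, i) = exp(-r*dt) * [p * V(k+1, i) + (1-p) * V(k+1, i+1)].
  V(2,0) = exp(-r*dt) * [p*35.073012 + (1-p)*6.876138] = 21.085387
  V(2,1) = exp(-r*dt) * [p*6.876138 + (1-p)*0.000000] = 3.517901
  V(2,2) = exp(-r*dt) * [p*0.000000 + (1-p)*0.000000] = 0.000000
  V(1,0) = exp(-r*dt) * [p*21.085387 + (1-p)*3.517901] = 12.394811
  V(1,1) = exp(-r*dt) * [p*3.517901 + (1-p)*0.000000] = 1.799793
  V(0,0) = exp(-r*dt) * [p*12.394811 + (1-p)*1.799793] = 7.163629


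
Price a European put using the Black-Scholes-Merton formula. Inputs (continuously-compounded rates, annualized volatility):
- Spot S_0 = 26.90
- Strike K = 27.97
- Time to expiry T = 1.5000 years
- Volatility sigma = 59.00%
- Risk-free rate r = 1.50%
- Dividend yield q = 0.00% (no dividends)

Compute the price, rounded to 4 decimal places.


d1 = (ln(S/K) + (r - q + 0.5*sigma^2) * T) / (sigma * sqrt(T)) = 0.33845690
d2 = d1 - sigma * sqrt(T) = -0.38414257
exp(-rT) = 0.97775124; exp(-qT) = 1.00000000
P = K * exp(-rT) * N(-d2) - S_0 * exp(-qT) * N(-d1)
N(-d1) = 0.36750945; N(-d2) = 0.64956361
P = 27.9700 * 0.97775124 * 0.64956361 - 26.9000 * 1.00000000 * 0.36750945 = 7.8781

Answer: Price = 7.8781


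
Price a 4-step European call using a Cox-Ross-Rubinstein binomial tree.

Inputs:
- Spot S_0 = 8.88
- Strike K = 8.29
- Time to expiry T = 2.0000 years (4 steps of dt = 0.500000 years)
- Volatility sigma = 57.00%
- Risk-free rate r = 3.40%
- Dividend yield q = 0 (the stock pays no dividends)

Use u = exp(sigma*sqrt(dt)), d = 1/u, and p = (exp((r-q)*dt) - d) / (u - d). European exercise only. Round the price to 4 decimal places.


dt = T/N = 0.500000
u = exp(sigma*sqrt(dt)) = 1.496383; d = 1/u = 0.668278
p = (exp((r-q)*dt) - d) / (u - d) = 0.421284
Discount per step: exp(-r*dt) = 0.983144
Stock lattice S(k, i) with i counting down-moves:
  k=0: S(0,0) = 8.8800
  k=1: S(1,0) = 13.2879; S(1,1) = 5.9343
  k=2: S(2,0) = 19.8838; S(2,1) = 8.8800; S(2,2) = 3.9658
  k=3: S(3,0) = 29.7537; S(3,1) = 13.2879; S(3,2) = 5.9343; S(3,3) = 2.6502
  k=4: S(4,0) = 44.5230; S(4,1) = 19.8838; S(4,2) = 8.8800; S(4,3) = 3.9658; S(4,4) = 1.7711
Terminal payoffs V(N, i) = max(S_T - K, 0):
  V(4,0) = 36.232960; V(4,1) = 11.593759; V(4,2) = 0.590000; V(4,3) = 0.000000; V(4,4) = 0.000000
Backward induction: V(k, i) = exp(-r*dt) * [p * V(k+1, i) + (1-p) * V(k+1, i+1)].
  V(3,0) = exp(-r*dt) * [p*36.232960 + (1-p)*11.593759] = 21.603458
  V(3,1) = exp(-r*dt) * [p*11.593759 + (1-p)*0.590000] = 5.137620
  V(3,2) = exp(-r*dt) * [p*0.590000 + (1-p)*0.000000] = 0.244368
  V(3,3) = exp(-r*dt) * [p*0.000000 + (1-p)*0.000000] = 0.000000
  V(2,0) = exp(-r*dt) * [p*21.603458 + (1-p)*5.137620] = 11.870882
  V(2,1) = exp(-r*dt) * [p*5.137620 + (1-p)*0.244368] = 2.266948
  V(2,2) = exp(-r*dt) * [p*0.244368 + (1-p)*0.000000] = 0.101213
  V(1,0) = exp(-r*dt) * [p*11.870882 + (1-p)*2.266948] = 6.206517
  V(1,1) = exp(-r*dt) * [p*2.266948 + (1-p)*0.101213] = 0.996517
  V(0,0) = exp(-r*dt) * [p*6.206517 + (1-p)*0.996517] = 3.137610

Answer: Price = V(0,0) = 3.1376


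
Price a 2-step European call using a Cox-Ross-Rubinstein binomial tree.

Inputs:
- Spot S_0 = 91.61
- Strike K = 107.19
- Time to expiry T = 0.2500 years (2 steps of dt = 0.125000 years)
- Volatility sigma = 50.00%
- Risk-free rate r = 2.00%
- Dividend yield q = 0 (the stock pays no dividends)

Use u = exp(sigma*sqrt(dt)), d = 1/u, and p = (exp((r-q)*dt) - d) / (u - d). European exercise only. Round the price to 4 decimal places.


Answer: Price = V(0,0) = 4.9635

Derivation:
dt = T/N = 0.125000
u = exp(sigma*sqrt(dt)) = 1.193365; d = 1/u = 0.837967
p = (exp((r-q)*dt) - d) / (u - d) = 0.462964
Discount per step: exp(-r*dt) = 0.997503
Stock lattice S(k, i) with i counting down-moves:
  k=0: S(0,0) = 91.6100
  k=1: S(1,0) = 109.3241; S(1,1) = 76.7661
  k=2: S(2,0) = 130.4635; S(2,1) = 91.6100; S(2,2) = 64.3275
Terminal payoffs V(N, i) = max(S_T - K, 0):
  V(2,0) = 23.273543; V(2,1) = 0.000000; V(2,2) = 0.000000
Backward induction: V(k, i) = exp(-r*dt) * [p * V(k+1, i) + (1-p) * V(k+1, i+1)].
  V(1,0) = exp(-r*dt) * [p*23.273543 + (1-p)*0.000000] = 10.747903
  V(1,1) = exp(-r*dt) * [p*0.000000 + (1-p)*0.000000] = 0.000000
  V(0,0) = exp(-r*dt) * [p*10.747903 + (1-p)*0.000000] = 4.963465


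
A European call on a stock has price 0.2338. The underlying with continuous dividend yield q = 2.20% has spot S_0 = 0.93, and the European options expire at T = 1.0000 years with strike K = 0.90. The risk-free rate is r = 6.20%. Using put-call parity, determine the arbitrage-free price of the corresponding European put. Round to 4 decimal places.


Answer: Put price = 0.1699

Derivation:
Put-call parity: C - P = S_0 * exp(-qT) - K * exp(-rT).
S_0 * exp(-qT) = 0.9300 * 0.97824024 = 0.90976342
K * exp(-rT) = 0.9000 * 0.93988289 = 0.84589460
P = C - S*exp(-qT) + K*exp(-rT)
P = 0.2338 - 0.90976342 + 0.84589460 = 0.1699


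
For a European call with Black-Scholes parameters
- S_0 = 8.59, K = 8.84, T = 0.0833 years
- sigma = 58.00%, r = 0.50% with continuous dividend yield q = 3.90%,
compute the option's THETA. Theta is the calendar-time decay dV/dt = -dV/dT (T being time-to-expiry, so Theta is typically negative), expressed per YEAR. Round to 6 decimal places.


Answer: Theta = -3.277741

Derivation:
d1 = -0.1045966583; d2 = -0.2719947467
phi(d1) = 0.3967659322; exp(-qT) = 0.9967565713; exp(-rT) = 0.9995835867
Theta = -S*exp(-qT)*phi(d1)*sigma/(2*sqrt(T)) - r*K*exp(-rT)*N(d2) + q*S*exp(-qT)*N(d1)
N(d1) = 0.4583479332; N(d2) = 0.3928130293; sqrt(T) = 0.2886173938
Term 1 = -8.5900 * 0.9967565713 * 0.3967659322 * 0.5800 / (2 * 0.2886173938) = -3.4134389787
Term 2 = -0.0050 * 8.8400 * 0.9995835867 * 0.3928130293 = -0.0173551060
Term 3 = 0.0390 * 8.5900 * 0.9967565713 * 0.4583479332 = 0.1530531089
Theta = -3.4134389787 + (-0.0173551060) + (0.1530531089) = -3.277741


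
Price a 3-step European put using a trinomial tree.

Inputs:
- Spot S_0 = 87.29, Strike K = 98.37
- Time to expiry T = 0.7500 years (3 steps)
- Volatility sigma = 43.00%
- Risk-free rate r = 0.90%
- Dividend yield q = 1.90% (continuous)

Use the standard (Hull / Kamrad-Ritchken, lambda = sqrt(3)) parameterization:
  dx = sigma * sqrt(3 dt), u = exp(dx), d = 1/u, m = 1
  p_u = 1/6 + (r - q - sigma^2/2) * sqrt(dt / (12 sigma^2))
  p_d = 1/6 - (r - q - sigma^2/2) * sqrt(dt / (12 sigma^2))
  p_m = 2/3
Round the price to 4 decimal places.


dt = T/N = 0.250000; dx = sigma*sqrt(3*dt) = 0.372391
u = exp(dx) = 1.451200; d = 1/u = 0.689085
p_u = 0.132277, p_m = 0.666667, p_d = 0.201056
Discount per step: exp(-r*dt) = 0.997753
Stock lattice S(k, j) with j the centered position index:
  k=0: S(0,+0) = 87.2900
  k=1: S(1,-1) = 60.1502; S(1,+0) = 87.2900; S(1,+1) = 126.6753
  k=2: S(2,-2) = 41.4486; S(2,-1) = 60.1502; S(2,+0) = 87.2900; S(2,+1) = 126.6753; S(2,+2) = 183.8312
  k=3: S(3,-3) = 28.5616; S(3,-2) = 41.4486; S(3,-1) = 60.1502; S(3,+0) = 87.2900; S(3,+1) = 126.6753; S(3,+2) = 183.8312; S(3,+3) = 266.7758
Terminal payoffs V(N, j) = max(K - S_T, 0):
  V(3,-3) = 69.808401; V(3,-2) = 56.921402; V(3,-1) = 38.219787; V(3,+0) = 11.080000; V(3,+1) = 0.000000; V(3,+2) = 0.000000; V(3,+3) = 0.000000
Backward induction: V(k, j) = exp(-r*dt) * [p_u * V(k+1, j+1) + p_m * V(k+1, j) + p_d * V(k+1, j-1)]
  V(2,-2) = exp(-r*dt) * [p_u*38.219787 + p_m*56.921402 + p_d*69.808401] = 56.910416
  V(2,-1) = exp(-r*dt) * [p_u*11.080000 + p_m*38.219787 + p_d*56.921402] = 38.303597
  V(2,+0) = exp(-r*dt) * [p_u*0.000000 + p_m*11.080000 + p_d*38.219787] = 15.037110
  V(2,+1) = exp(-r*dt) * [p_u*0.000000 + p_m*0.000000 + p_d*11.080000] = 2.222693
  V(2,+2) = exp(-r*dt) * [p_u*0.000000 + p_m*0.000000 + p_d*0.000000] = 0.000000
  V(1,-1) = exp(-r*dt) * [p_u*15.037110 + p_m*38.303597 + p_d*56.910416] = 38.879401
  V(1,+0) = exp(-r*dt) * [p_u*2.222693 + p_m*15.037110 + p_d*38.303597] = 17.979418
  V(1,+1) = exp(-r*dt) * [p_u*0.000000 + p_m*2.222693 + p_d*15.037110] = 4.494970
  V(0,+0) = exp(-r*dt) * [p_u*4.494970 + p_m*17.979418 + p_d*38.879401] = 20.351952

Answer: Price = V(0,0) = 20.3520


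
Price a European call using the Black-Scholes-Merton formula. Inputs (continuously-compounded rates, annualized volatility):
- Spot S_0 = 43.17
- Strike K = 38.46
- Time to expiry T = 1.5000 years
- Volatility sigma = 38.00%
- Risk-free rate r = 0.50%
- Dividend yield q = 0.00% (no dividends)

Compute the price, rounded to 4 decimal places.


d1 = (ln(S/K) + (r - q + 0.5*sigma^2) * T) / (sigma * sqrt(T)) = 0.49704674
d2 = d1 - sigma * sqrt(T) = 0.03164369
exp(-rT) = 0.99252805; exp(-qT) = 1.00000000
C = S_0 * exp(-qT) * N(d1) - K * exp(-rT) * N(d2)
N(d1) = 0.69042195; N(d2) = 0.51262190
C = 43.1700 * 1.00000000 * 0.69042195 - 38.4600 * 0.99252805 * 0.51262190 = 10.2374

Answer: Price = 10.2374


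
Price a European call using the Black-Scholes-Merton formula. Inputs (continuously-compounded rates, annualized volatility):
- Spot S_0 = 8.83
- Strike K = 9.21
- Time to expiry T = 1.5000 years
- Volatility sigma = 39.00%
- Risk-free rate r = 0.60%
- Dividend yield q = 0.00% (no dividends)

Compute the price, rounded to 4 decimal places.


d1 = (ln(S/K) + (r - q + 0.5*sigma^2) * T) / (sigma * sqrt(T)) = 0.16945479
d2 = d1 - sigma * sqrt(T) = -0.30819571
exp(-rT) = 0.99104038; exp(-qT) = 1.00000000
C = S_0 * exp(-qT) * N(d1) - K * exp(-rT) * N(d2)
N(d1) = 0.56728053; N(d2) = 0.37896671
C = 8.8300 * 1.00000000 * 0.56728053 - 9.2100 * 0.99104038 * 0.37896671 = 1.5501

Answer: Price = 1.5501


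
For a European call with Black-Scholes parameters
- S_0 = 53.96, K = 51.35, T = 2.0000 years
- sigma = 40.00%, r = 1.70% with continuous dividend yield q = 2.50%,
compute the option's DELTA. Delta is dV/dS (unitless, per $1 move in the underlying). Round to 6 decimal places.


d1 = 0.3422009591; d2 = -0.2234844659
phi(d1) = 0.3762545833; exp(-qT) = 0.9512294245; exp(-rT) = 0.9665715046
N(d1) = 0.6339001683
Delta = exp(-qT) * N(d1) = 0.9512294245 * 0.6339001683 = 0.602984

Answer: Delta = 0.602984


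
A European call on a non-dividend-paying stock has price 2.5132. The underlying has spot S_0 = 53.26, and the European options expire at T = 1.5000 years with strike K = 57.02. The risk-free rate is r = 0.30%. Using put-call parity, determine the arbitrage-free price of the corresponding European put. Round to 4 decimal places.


Put-call parity: C - P = S_0 * exp(-qT) - K * exp(-rT).
S_0 * exp(-qT) = 53.2600 * 1.00000000 = 53.26000000
K * exp(-rT) = 57.0200 * 0.99551011 = 56.76398646
P = C - S*exp(-qT) + K*exp(-rT)
P = 2.5132 - 53.26000000 + 56.76398646 = 6.0172

Answer: Put price = 6.0172


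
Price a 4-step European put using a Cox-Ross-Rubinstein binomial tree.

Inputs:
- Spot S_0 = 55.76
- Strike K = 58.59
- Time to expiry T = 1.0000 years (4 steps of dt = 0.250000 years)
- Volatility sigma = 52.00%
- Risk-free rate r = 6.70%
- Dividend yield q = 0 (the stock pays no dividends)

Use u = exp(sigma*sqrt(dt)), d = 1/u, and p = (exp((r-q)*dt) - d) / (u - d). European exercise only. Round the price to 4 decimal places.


dt = T/N = 0.250000
u = exp(sigma*sqrt(dt)) = 1.296930; d = 1/u = 0.771052
p = (exp((r-q)*dt) - d) / (u - d) = 0.467483
Discount per step: exp(-r*dt) = 0.983390
Stock lattice S(k, i) with i counting down-moves:
  k=0: S(0,0) = 55.7600
  k=1: S(1,0) = 72.3168; S(1,1) = 42.9938
  k=2: S(2,0) = 93.7899; S(2,1) = 55.7600; S(2,2) = 33.1505
  k=3: S(3,0) = 121.6389; S(3,1) = 72.3168; S(3,2) = 42.9938; S(3,3) = 25.5607
  k=4: S(4,0) = 157.7571; S(4,1) = 93.7899; S(4,2) = 55.7600; S(4,3) = 33.1505; S(4,4) = 19.7086
Terminal payoffs V(N, i) = max(K - S_T, 0):
  V(4,0) = 0.000000; V(4,1) = 0.000000; V(4,2) = 2.830000; V(4,3) = 25.439534; V(4,4) = 38.881367
Backward induction: V(k, i) = exp(-r*dt) * [p * V(k+1, i) + (1-p) * V(k+1, i+1)].
  V(3,0) = exp(-r*dt) * [p*0.000000 + (1-p)*0.000000] = 0.000000
  V(3,1) = exp(-r*dt) * [p*0.000000 + (1-p)*2.830000] = 1.481990
  V(3,2) = exp(-r*dt) * [p*2.830000 + (1-p)*25.439534] = 14.622954
  V(3,3) = exp(-r*dt) * [p*25.439534 + (1-p)*38.881367] = 32.056072
  V(2,0) = exp(-r*dt) * [p*0.000000 + (1-p)*1.481990] = 0.776075
  V(2,1) = exp(-r*dt) * [p*1.481990 + (1-p)*14.622954] = 8.338918
  V(2,2) = exp(-r*dt) * [p*14.622954 + (1-p)*32.056072] = 23.509281
  V(1,0) = exp(-r*dt) * [p*0.776075 + (1-p)*8.338918] = 4.723627
  V(1,1) = exp(-r*dt) * [p*8.338918 + (1-p)*23.509281] = 16.144687
  V(0,0) = exp(-r*dt) * [p*4.723627 + (1-p)*16.144687] = 10.626046

Answer: Price = V(0,0) = 10.6260


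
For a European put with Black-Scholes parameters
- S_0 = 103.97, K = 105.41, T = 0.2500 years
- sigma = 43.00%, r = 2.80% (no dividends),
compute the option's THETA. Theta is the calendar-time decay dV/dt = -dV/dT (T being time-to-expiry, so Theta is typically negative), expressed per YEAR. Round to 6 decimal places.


Answer: Theta = -16.156651

Derivation:
d1 = 0.0760808731; d2 = -0.1389191269
phi(d1) = 0.3977893509; exp(-qT) = 1.0000000000; exp(-rT) = 0.9930244429
Theta = -S*exp(-qT)*phi(d1)*sigma/(2*sqrt(T)) + r*K*exp(-rT)*N(-d2) - q*S*exp(-qT)*N(-d1)
N(-d1) = 0.4696773785; N(-d2) = 0.5552429718; sqrt(T) = 0.5000000000
Term 1 = -103.9700 * 1.0000000000 * 0.3977893509 * 0.4300 / (2 * 0.5000000000) = -17.7840082896
Term 2 = 0.0280 * 105.4100 * 0.9930244429 * 0.5552429718 = 1.6273570635
Term 3 = 0 (no dividend yield, q = 0)
Theta = -17.7840082896 + (1.6273570635) + (0.0000000000) = -16.156651


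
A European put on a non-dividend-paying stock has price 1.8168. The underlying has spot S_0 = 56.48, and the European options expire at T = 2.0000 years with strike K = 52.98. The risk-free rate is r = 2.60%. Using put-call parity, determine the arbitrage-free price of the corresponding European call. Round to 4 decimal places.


Answer: Call price = 8.0014

Derivation:
Put-call parity: C - P = S_0 * exp(-qT) - K * exp(-rT).
S_0 * exp(-qT) = 56.4800 * 1.00000000 = 56.48000000
K * exp(-rT) = 52.9800 * 0.94932887 = 50.29544337
C = P + S*exp(-qT) - K*exp(-rT)
C = 1.8168 + 56.48000000 - 50.29544337 = 8.0014


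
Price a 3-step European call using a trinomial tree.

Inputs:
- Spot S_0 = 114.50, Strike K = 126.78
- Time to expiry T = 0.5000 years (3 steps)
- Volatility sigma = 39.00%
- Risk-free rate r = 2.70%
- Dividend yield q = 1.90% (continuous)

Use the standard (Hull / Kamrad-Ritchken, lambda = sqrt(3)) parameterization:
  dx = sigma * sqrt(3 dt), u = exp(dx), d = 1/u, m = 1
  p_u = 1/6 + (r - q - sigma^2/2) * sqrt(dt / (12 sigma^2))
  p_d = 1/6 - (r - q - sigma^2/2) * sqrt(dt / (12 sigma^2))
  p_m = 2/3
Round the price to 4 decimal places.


dt = T/N = 0.166667; dx = sigma*sqrt(3*dt) = 0.275772
u = exp(dx) = 1.317547; d = 1/u = 0.758986
p_u = 0.146103, p_m = 0.666667, p_d = 0.187230
Discount per step: exp(-r*dt) = 0.995510
Stock lattice S(k, j) with j the centered position index:
  k=0: S(0,+0) = 114.5000
  k=1: S(1,-1) = 86.9039; S(1,+0) = 114.5000; S(1,+1) = 150.8591
  k=2: S(2,-2) = 65.9589; S(2,-1) = 86.9039; S(2,+0) = 114.5000; S(2,+1) = 150.8591; S(2,+2) = 198.7640
  k=3: S(3,-3) = 50.0619; S(3,-2) = 65.9589; S(3,-1) = 86.9039; S(3,+0) = 114.5000; S(3,+1) = 150.8591; S(3,+2) = 198.7640; S(3,+3) = 261.8809
Terminal payoffs V(N, j) = max(S_T - K, 0):
  V(3,-3) = 0.000000; V(3,-2) = 0.000000; V(3,-1) = 0.000000; V(3,+0) = 0.000000; V(3,+1) = 24.079127; V(3,+2) = 71.983984; V(3,+3) = 135.100883
Backward induction: V(k, j) = exp(-r*dt) * [p_u * V(k+1, j+1) + p_m * V(k+1, j) + p_d * V(k+1, j-1)]
  V(2,-2) = exp(-r*dt) * [p_u*0.000000 + p_m*0.000000 + p_d*0.000000] = 0.000000
  V(2,-1) = exp(-r*dt) * [p_u*0.000000 + p_m*0.000000 + p_d*0.000000] = 0.000000
  V(2,+0) = exp(-r*dt) * [p_u*24.079127 + p_m*0.000000 + p_d*0.000000] = 3.502241
  V(2,+1) = exp(-r*dt) * [p_u*71.983984 + p_m*24.079127 + p_d*0.000000] = 26.450543
  V(2,+2) = exp(-r*dt) * [p_u*135.100883 + p_m*71.983984 + p_d*24.079127] = 71.911994
  V(1,-1) = exp(-r*dt) * [p_u*3.502241 + p_m*0.000000 + p_d*0.000000] = 0.509391
  V(1,+0) = exp(-r*dt) * [p_u*26.450543 + p_m*3.502241 + p_d*0.000000] = 6.171501
  V(1,+1) = exp(-r*dt) * [p_u*71.911994 + p_m*26.450543 + p_d*3.502241] = 28.666699
  V(0,+0) = exp(-r*dt) * [p_u*28.666699 + p_m*6.171501 + p_d*0.509391] = 8.360296

Answer: Price = V(0,0) = 8.3603
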